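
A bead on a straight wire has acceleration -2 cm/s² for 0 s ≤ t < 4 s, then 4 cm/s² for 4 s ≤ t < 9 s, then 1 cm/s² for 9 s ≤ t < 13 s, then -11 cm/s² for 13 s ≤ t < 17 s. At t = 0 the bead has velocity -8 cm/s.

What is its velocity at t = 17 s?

-36 cm/s

Δv equals the area under the a-t graph; then v = v₀ + Δv.
0–4 s: -2 × 4 = -8 cm/s
4–9 s: 4 × 5 = 20 cm/s
9–13 s: 1 × 4 = 4 cm/s
13–17 s: -11 × 4 = -44 cm/s
Δv = -28 cm/s, so v(17) = -8 + (-28) = -36 cm/s.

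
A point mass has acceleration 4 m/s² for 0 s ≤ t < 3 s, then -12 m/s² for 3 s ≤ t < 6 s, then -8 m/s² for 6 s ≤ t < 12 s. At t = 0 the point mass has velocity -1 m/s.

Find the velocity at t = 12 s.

Δv equals the area under the a-t graph; then v = v₀ + Δv.
0–3 s: 4 × 3 = 12 m/s
3–6 s: -12 × 3 = -36 m/s
6–12 s: -8 × 6 = -48 m/s
Δv = -72 m/s, so v(12) = -1 + (-72) = -73 m/s.

-73 m/s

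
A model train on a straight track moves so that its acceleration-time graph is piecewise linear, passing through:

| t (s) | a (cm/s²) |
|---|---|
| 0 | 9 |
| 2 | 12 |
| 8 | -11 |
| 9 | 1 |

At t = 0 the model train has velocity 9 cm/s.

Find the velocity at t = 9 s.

28 cm/s

Δv equals the area under the a-t graph; then v = v₀ + Δv.
0–2 s: ½(9 + 12)(2) = 21 cm/s
2–8 s: ½(12 + -11)(6) = 3 cm/s
8–9 s: ½(-11 + 1)(1) = -5 cm/s
Δv = 19 cm/s, so v(9) = 9 + (19) = 28 cm/s.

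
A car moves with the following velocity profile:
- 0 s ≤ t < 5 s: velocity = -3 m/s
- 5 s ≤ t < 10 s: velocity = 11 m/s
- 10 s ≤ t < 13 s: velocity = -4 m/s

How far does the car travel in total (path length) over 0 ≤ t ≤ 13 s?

Total distance travelled is ∫|v| dt — sum the magnitudes of each area piece.
0–5 s: |-3| × 5 = 15 m
5–10 s: |11| × 5 = 55 m
10–13 s: |-4| × 3 = 12 m
Total distance = 82 m

82 m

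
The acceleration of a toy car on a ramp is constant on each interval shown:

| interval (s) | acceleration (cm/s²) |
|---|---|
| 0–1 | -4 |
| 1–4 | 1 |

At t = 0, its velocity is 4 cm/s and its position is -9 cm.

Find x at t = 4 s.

On each constant-a segment, Δv = aΔt and Δx = v₀Δt + ½aΔt²; chain segment to segment.
0–1 s: v starts 4 cm/s; Δx = 4·1 + ½·-4·1² = 2 cm; v ends 0 cm/s.
1–4 s: v starts 0 cm/s; Δx = 0·3 + ½·1·3² = 4.5 cm; v ends 3 cm/s.
x(4) = -9 + Σ Δx = -2.5 cm.

-2.5 cm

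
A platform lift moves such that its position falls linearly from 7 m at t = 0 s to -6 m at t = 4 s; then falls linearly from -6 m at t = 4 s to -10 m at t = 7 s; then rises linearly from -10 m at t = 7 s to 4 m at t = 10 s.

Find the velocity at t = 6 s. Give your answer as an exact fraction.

-4/3 m/s

Velocity is the slope of the x-t graph on 4–7 s: (-10 − -6)/(7 − 4) = -4/3 m/s.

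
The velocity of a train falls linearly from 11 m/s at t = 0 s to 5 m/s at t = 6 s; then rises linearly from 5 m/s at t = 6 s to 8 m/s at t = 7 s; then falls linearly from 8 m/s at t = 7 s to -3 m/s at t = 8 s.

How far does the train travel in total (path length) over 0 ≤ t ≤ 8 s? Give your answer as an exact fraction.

636/11 m

Distance (not displacement) is the total path length: add the absolute areas under v-t.
0–6 s: |½(11 + 5)(6)| = 48 m
6–7 s: |½(5 + 8)(1)| = 6.5 m
7–8 s: v = 0 at t = 85/11 s; triangle areas 32/11 + 9/22 = 73/22 m
Total distance = 636/11 m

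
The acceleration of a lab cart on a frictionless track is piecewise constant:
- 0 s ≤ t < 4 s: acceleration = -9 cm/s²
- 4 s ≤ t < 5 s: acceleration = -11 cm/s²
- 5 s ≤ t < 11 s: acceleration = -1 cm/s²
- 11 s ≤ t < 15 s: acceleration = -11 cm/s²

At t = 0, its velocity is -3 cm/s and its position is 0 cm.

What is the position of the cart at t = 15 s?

On each constant-a segment, Δv = aΔt and Δx = v₀Δt + ½aΔt²; chain segment to segment.
0–4 s: v starts -3 cm/s; Δx = -3·4 + ½·-9·4² = -84 cm; v ends -39 cm/s.
4–5 s: v starts -39 cm/s; Δx = -39·1 + ½·-11·1² = -44.5 cm; v ends -50 cm/s.
5–11 s: v starts -50 cm/s; Δx = -50·6 + ½·-1·6² = -318 cm; v ends -56 cm/s.
11–15 s: v starts -56 cm/s; Δx = -56·4 + ½·-11·4² = -312 cm; v ends -100 cm/s.
x(15) = 0 + Σ Δx = -758.5 cm.

-758.5 cm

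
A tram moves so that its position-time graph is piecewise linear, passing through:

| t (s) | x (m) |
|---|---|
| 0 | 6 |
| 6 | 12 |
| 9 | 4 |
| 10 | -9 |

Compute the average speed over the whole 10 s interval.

Average speed = (total path length)/(elapsed time); on a piecewise-linear x-t graph the path length is Σ|Δx|.
0–6 s: |Δx| = |12 − 6| = 6 m
6–9 s: |Δx| = |4 − 12| = 8 m
9–10 s: |Δx| = |-9 − 4| = 13 m
Total path = 27 m; average speed = 27/10 = 2.7 m/s.

2.7 m/s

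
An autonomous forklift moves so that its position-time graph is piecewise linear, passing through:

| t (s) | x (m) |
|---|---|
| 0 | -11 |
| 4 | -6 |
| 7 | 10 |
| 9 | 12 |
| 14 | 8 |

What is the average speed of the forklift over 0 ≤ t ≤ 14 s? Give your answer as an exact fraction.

Average speed = (total path length)/(elapsed time); on a piecewise-linear x-t graph the path length is Σ|Δx|.
0–4 s: |Δx| = |-6 − -11| = 5 m
4–7 s: |Δx| = |10 − -6| = 16 m
7–9 s: |Δx| = |12 − 10| = 2 m
9–14 s: |Δx| = |8 − 12| = 4 m
Total path = 27 m; average speed = 27/14 = 27/14 m/s.

27/14 m/s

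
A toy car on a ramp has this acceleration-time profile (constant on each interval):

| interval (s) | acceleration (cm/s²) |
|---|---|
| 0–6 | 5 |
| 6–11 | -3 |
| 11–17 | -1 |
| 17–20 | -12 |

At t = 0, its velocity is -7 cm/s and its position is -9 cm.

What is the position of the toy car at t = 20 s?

On each constant-a segment, Δv = aΔt and Δx = v₀Δt + ½aΔt²; chain segment to segment.
0–6 s: v starts -7 cm/s; Δx = -7·6 + ½·5·6² = 48 cm; v ends 23 cm/s.
6–11 s: v starts 23 cm/s; Δx = 23·5 + ½·-3·5² = 77.5 cm; v ends 8 cm/s.
11–17 s: v starts 8 cm/s; Δx = 8·6 + ½·-1·6² = 30 cm; v ends 2 cm/s.
17–20 s: v starts 2 cm/s; Δx = 2·3 + ½·-12·3² = -48 cm; v ends -34 cm/s.
x(20) = -9 + Σ Δx = 98.5 cm.

98.5 cm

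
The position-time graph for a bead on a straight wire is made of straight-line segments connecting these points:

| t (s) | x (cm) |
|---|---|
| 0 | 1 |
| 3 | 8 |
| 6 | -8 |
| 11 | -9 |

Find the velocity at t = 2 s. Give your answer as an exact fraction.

Velocity is the slope of the x-t graph on 0–3 s: (8 − 1)/(3 − 0) = 7/3 cm/s.

7/3 cm/s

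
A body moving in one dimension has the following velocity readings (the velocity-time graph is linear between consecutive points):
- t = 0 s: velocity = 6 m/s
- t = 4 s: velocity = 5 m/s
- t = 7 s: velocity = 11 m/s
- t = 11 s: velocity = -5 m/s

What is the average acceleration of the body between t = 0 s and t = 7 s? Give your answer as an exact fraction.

5/7 m/s²

Average acceleration = Δv/Δt = (11 − 6)/(7 − 0) = 5/7 m/s².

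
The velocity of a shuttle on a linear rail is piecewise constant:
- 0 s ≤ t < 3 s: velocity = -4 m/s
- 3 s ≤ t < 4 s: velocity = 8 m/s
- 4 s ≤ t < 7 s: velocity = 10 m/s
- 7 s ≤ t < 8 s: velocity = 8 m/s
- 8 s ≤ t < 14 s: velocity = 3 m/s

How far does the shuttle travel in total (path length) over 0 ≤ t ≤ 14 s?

76 m

Distance (not displacement) is the total path length: add the absolute areas under v-t.
0–3 s: |-4| × 3 = 12 m
3–4 s: |8| × 1 = 8 m
4–7 s: |10| × 3 = 30 m
7–8 s: |8| × 1 = 8 m
8–14 s: |3| × 6 = 18 m
Total distance = 76 m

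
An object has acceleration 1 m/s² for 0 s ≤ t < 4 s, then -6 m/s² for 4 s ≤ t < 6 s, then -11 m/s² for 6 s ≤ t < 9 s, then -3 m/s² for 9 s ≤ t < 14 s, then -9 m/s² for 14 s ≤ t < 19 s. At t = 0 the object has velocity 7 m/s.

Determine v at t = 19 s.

Δv equals the area under the a-t graph; then v = v₀ + Δv.
0–4 s: 1 × 4 = 4 m/s
4–6 s: -6 × 2 = -12 m/s
6–9 s: -11 × 3 = -33 m/s
9–14 s: -3 × 5 = -15 m/s
14–19 s: -9 × 5 = -45 m/s
Δv = -101 m/s, so v(19) = 7 + (-101) = -94 m/s.

-94 m/s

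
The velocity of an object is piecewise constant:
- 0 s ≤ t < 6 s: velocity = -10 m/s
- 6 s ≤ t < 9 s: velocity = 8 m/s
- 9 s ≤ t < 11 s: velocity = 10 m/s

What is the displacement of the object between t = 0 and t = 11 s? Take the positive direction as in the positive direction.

Displacement is the signed area under the v-t curve.
0–6 s: -10 × 6 = -60 m
6–9 s: 8 × 3 = 24 m
9–11 s: 10 × 2 = 20 m
Net displacement = -16 m

-16 m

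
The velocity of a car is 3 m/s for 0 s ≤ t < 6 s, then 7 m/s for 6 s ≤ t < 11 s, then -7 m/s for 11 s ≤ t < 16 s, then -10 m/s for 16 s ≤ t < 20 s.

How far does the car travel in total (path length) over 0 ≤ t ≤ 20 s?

Distance (not displacement) is the total path length: add the absolute areas under v-t.
0–6 s: |3| × 6 = 18 m
6–11 s: |7| × 5 = 35 m
11–16 s: |-7| × 5 = 35 m
16–20 s: |-10| × 4 = 40 m
Total distance = 128 m

128 m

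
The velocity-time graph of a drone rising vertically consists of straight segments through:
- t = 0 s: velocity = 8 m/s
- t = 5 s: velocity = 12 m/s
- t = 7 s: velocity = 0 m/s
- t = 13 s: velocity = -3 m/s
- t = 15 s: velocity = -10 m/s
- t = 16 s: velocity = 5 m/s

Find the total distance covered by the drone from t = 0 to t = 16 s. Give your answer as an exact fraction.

529/6 m

Total distance travelled is ∫|v| dt — sum the magnitudes of each area piece.
0–5 s: |½(8 + 12)(5)| = 50 m
5–7 s: |½(12 + 0)(2)| = 12 m
7–13 s: |½(0 + -3)(6)| = 9 m
13–15 s: |½(-3 + -10)(2)| = 13 m
15–16 s: v = 0 at t = 47/3 s; triangle areas 10/3 + 5/6 = 25/6 m
Total distance = 529/6 m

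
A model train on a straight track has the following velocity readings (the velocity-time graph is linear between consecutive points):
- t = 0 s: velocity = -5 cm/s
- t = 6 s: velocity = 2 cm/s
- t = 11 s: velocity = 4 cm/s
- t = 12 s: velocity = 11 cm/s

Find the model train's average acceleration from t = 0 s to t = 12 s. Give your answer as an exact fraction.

4/3 cm/s²

Average acceleration = Δv/Δt = (11 − -5)/(12 − 0) = 4/3 cm/s².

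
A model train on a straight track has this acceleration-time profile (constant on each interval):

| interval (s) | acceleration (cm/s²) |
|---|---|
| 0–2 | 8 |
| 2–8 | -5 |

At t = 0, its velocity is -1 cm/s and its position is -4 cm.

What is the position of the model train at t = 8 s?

On each constant-a segment, Δv = aΔt and Δx = v₀Δt + ½aΔt²; chain segment to segment.
0–2 s: v starts -1 cm/s; Δx = -1·2 + ½·8·2² = 14 cm; v ends 15 cm/s.
2–8 s: v starts 15 cm/s; Δx = 15·6 + ½·-5·6² = 0 cm; v ends -15 cm/s.
x(8) = -4 + Σ Δx = 10 cm.

10 cm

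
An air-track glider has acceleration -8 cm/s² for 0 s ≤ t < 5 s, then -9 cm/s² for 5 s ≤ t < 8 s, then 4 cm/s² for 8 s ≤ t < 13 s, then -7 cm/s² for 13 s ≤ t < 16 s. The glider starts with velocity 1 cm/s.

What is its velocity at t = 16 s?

Δv equals the area under the a-t graph; then v = v₀ + Δv.
0–5 s: -8 × 5 = -40 cm/s
5–8 s: -9 × 3 = -27 cm/s
8–13 s: 4 × 5 = 20 cm/s
13–16 s: -7 × 3 = -21 cm/s
Δv = -68 cm/s, so v(16) = 1 + (-68) = -67 cm/s.

-67 cm/s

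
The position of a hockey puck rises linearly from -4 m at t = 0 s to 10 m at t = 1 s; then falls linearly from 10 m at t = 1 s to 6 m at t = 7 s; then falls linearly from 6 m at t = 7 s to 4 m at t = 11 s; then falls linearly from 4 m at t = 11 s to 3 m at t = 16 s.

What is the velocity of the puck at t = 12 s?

Velocity is the slope of the x-t graph on 11–16 s: (3 − 4)/(16 − 11) = -0.2 m/s.

-0.2 m/s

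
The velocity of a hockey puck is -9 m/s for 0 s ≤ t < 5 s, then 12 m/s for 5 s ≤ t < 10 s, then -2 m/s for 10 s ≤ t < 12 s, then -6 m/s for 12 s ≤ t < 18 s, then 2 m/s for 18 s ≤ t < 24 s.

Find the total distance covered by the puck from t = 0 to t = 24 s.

157 m

Total distance travelled is ∫|v| dt — sum the magnitudes of each area piece.
0–5 s: |-9| × 5 = 45 m
5–10 s: |12| × 5 = 60 m
10–12 s: |-2| × 2 = 4 m
12–18 s: |-6| × 6 = 36 m
18–24 s: |2| × 6 = 12 m
Total distance = 157 m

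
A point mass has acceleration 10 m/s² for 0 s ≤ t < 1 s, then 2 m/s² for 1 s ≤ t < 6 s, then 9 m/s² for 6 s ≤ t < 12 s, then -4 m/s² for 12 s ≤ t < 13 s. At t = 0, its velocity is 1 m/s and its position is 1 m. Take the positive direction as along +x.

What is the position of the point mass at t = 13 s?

On each constant-a segment, Δv = aΔt and Δx = v₀Δt + ½aΔt²; chain segment to segment.
0–1 s: v starts 1 m/s; Δx = 1·1 + ½·10·1² = 6 m; v ends 11 m/s.
1–6 s: v starts 11 m/s; Δx = 11·5 + ½·2·5² = 80 m; v ends 21 m/s.
6–12 s: v starts 21 m/s; Δx = 21·6 + ½·9·6² = 288 m; v ends 75 m/s.
12–13 s: v starts 75 m/s; Δx = 75·1 + ½·-4·1² = 73 m; v ends 71 m/s.
x(13) = 1 + Σ Δx = 448 m.

448 m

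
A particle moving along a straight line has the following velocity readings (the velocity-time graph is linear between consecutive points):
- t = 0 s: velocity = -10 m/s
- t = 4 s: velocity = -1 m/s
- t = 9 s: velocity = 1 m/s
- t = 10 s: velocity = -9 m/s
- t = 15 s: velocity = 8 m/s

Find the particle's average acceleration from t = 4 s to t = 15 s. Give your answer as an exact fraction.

9/11 m/s²

Average acceleration = Δv/Δt = (8 − -1)/(15 − 4) = 9/11 m/s².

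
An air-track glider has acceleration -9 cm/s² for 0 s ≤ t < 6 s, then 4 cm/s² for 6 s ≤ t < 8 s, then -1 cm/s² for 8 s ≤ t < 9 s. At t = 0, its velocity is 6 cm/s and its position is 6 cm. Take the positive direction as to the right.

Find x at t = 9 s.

On each constant-a segment, Δv = aΔt and Δx = v₀Δt + ½aΔt²; chain segment to segment.
0–6 s: v starts 6 cm/s; Δx = 6·6 + ½·-9·6² = -126 cm; v ends -48 cm/s.
6–8 s: v starts -48 cm/s; Δx = -48·2 + ½·4·2² = -88 cm; v ends -40 cm/s.
8–9 s: v starts -40 cm/s; Δx = -40·1 + ½·-1·1² = -40.5 cm; v ends -41 cm/s.
x(9) = 6 + Σ Δx = -248.5 cm.

-248.5 cm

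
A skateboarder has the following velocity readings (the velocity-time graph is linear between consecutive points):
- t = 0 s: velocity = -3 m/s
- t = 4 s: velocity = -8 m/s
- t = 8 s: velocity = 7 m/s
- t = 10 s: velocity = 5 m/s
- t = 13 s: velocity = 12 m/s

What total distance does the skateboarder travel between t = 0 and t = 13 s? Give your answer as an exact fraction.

2237/30 m

Distance (not displacement) is the total path length: add the absolute areas under v-t.
0–4 s: |½(-3 + -8)(4)| = 22 m
4–8 s: v = 0 at t = 92/15 s; triangle areas 128/15 + 98/15 = 226/15 m
8–10 s: |½(7 + 5)(2)| = 12 m
10–13 s: |½(5 + 12)(3)| = 25.5 m
Total distance = 2237/30 m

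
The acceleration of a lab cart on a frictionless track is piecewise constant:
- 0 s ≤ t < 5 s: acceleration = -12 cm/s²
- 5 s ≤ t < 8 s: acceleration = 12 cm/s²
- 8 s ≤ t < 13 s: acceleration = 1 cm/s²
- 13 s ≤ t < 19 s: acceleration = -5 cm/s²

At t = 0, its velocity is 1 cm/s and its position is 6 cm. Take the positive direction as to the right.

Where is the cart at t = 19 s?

On each constant-a segment, Δv = aΔt and Δx = v₀Δt + ½aΔt²; chain segment to segment.
0–5 s: v starts 1 cm/s; Δx = 1·5 + ½·-12·5² = -145 cm; v ends -59 cm/s.
5–8 s: v starts -59 cm/s; Δx = -59·3 + ½·12·3² = -123 cm; v ends -23 cm/s.
8–13 s: v starts -23 cm/s; Δx = -23·5 + ½·1·5² = -102.5 cm; v ends -18 cm/s.
13–19 s: v starts -18 cm/s; Δx = -18·6 + ½·-5·6² = -198 cm; v ends -48 cm/s.
x(19) = 6 + Σ Δx = -562.5 cm.

-562.5 cm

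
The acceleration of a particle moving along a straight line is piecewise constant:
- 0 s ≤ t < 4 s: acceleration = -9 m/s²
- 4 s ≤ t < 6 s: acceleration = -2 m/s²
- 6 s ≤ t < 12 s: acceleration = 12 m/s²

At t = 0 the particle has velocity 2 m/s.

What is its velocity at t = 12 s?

34 m/s

Δv equals the area under the a-t graph; then v = v₀ + Δv.
0–4 s: -9 × 4 = -36 m/s
4–6 s: -2 × 2 = -4 m/s
6–12 s: 12 × 6 = 72 m/s
Δv = 32 m/s, so v(12) = 2 + (32) = 34 m/s.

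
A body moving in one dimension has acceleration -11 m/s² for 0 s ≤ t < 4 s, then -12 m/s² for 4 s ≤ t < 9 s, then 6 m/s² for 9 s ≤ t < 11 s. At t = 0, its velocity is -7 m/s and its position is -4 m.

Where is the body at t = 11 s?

On each constant-a segment, Δv = aΔt and Δx = v₀Δt + ½aΔt²; chain segment to segment.
0–4 s: v starts -7 m/s; Δx = -7·4 + ½·-11·4² = -116 m; v ends -51 m/s.
4–9 s: v starts -51 m/s; Δx = -51·5 + ½·-12·5² = -405 m; v ends -111 m/s.
9–11 s: v starts -111 m/s; Δx = -111·2 + ½·6·2² = -210 m; v ends -99 m/s.
x(11) = -4 + Σ Δx = -735 m.

-735 m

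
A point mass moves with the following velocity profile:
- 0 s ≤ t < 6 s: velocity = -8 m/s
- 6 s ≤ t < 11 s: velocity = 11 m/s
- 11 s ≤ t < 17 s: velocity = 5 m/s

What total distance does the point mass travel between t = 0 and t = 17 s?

Total distance travelled is ∫|v| dt — sum the magnitudes of each area piece.
0–6 s: |-8| × 6 = 48 m
6–11 s: |11| × 5 = 55 m
11–17 s: |5| × 6 = 30 m
Total distance = 133 m

133 m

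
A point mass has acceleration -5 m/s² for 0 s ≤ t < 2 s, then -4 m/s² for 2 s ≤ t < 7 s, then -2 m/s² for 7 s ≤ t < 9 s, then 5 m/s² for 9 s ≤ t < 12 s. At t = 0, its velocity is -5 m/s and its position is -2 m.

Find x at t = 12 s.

On each constant-a segment, Δv = aΔt and Δx = v₀Δt + ½aΔt²; chain segment to segment.
0–2 s: v starts -5 m/s; Δx = -5·2 + ½·-5·2² = -20 m; v ends -15 m/s.
2–7 s: v starts -15 m/s; Δx = -15·5 + ½·-4·5² = -125 m; v ends -35 m/s.
7–9 s: v starts -35 m/s; Δx = -35·2 + ½·-2·2² = -74 m; v ends -39 m/s.
9–12 s: v starts -39 m/s; Δx = -39·3 + ½·5·3² = -94.5 m; v ends -24 m/s.
x(12) = -2 + Σ Δx = -315.5 m.

-315.5 m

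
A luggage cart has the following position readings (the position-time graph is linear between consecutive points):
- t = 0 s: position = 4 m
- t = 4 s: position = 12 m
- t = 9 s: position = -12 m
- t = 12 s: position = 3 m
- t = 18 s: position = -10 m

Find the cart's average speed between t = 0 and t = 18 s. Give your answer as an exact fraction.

Average speed = (total path length)/(elapsed time); on a piecewise-linear x-t graph the path length is Σ|Δx|.
0–4 s: |Δx| = |12 − 4| = 8 m
4–9 s: |Δx| = |-12 − 12| = 24 m
9–12 s: |Δx| = |3 − -12| = 15 m
12–18 s: |Δx| = |-10 − 3| = 13 m
Total path = 60 m; average speed = 60/18 = 10/3 m/s.

10/3 m/s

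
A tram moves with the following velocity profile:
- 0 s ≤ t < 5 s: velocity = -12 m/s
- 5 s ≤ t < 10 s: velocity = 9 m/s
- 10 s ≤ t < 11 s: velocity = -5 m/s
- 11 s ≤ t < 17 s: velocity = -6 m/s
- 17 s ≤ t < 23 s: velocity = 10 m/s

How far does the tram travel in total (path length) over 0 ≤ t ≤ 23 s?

Distance (not displacement) is the total path length: add the absolute areas under v-t.
0–5 s: |-12| × 5 = 60 m
5–10 s: |9| × 5 = 45 m
10–11 s: |-5| × 1 = 5 m
11–17 s: |-6| × 6 = 36 m
17–23 s: |10| × 6 = 60 m
Total distance = 206 m

206 m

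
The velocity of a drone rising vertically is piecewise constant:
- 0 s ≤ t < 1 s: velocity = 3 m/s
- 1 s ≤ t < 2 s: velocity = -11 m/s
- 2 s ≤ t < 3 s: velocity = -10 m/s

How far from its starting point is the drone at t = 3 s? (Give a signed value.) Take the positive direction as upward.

-18 m

Net displacement equals the area under the velocity-time graph (areas below the axis count negative).
0–1 s: 3 × 1 = 3 m
1–2 s: -11 × 1 = -11 m
2–3 s: -10 × 1 = -10 m
Net displacement = -18 m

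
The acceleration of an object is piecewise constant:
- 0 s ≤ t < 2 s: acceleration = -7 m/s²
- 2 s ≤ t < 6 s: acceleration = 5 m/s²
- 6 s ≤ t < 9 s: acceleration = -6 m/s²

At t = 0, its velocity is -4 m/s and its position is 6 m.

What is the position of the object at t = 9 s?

On each constant-a segment, Δv = aΔt and Δx = v₀Δt + ½aΔt²; chain segment to segment.
0–2 s: v starts -4 m/s; Δx = -4·2 + ½·-7·2² = -22 m; v ends -18 m/s.
2–6 s: v starts -18 m/s; Δx = -18·4 + ½·5·4² = -32 m; v ends 2 m/s.
6–9 s: v starts 2 m/s; Δx = 2·3 + ½·-6·3² = -21 m; v ends -16 m/s.
x(9) = 6 + Σ Δx = -69 m.

-69 m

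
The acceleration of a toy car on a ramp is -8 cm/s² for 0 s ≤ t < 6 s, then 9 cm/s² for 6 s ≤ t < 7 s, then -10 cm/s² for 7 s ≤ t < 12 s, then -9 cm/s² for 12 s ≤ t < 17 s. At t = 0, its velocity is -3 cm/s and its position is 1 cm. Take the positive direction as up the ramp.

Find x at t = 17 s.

-1115 cm

On each constant-a segment, Δv = aΔt and Δx = v₀Δt + ½aΔt²; chain segment to segment.
0–6 s: v starts -3 cm/s; Δx = -3·6 + ½·-8·6² = -162 cm; v ends -51 cm/s.
6–7 s: v starts -51 cm/s; Δx = -51·1 + ½·9·1² = -46.5 cm; v ends -42 cm/s.
7–12 s: v starts -42 cm/s; Δx = -42·5 + ½·-10·5² = -335 cm; v ends -92 cm/s.
12–17 s: v starts -92 cm/s; Δx = -92·5 + ½·-9·5² = -572.5 cm; v ends -137 cm/s.
x(17) = 1 + Σ Δx = -1115 cm.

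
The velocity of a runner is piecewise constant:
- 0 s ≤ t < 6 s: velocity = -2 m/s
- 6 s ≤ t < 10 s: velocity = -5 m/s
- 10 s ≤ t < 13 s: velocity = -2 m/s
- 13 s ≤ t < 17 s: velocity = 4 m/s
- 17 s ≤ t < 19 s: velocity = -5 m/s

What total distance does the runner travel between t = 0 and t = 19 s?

64 m

Total distance travelled is ∫|v| dt — sum the magnitudes of each area piece.
0–6 s: |-2| × 6 = 12 m
6–10 s: |-5| × 4 = 20 m
10–13 s: |-2| × 3 = 6 m
13–17 s: |4| × 4 = 16 m
17–19 s: |-5| × 2 = 10 m
Total distance = 64 m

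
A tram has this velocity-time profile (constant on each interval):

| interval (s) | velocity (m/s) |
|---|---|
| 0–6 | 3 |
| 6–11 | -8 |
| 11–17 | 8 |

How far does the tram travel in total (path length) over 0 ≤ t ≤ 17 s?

Distance (not displacement) is the total path length: add the absolute areas under v-t.
0–6 s: |3| × 6 = 18 m
6–11 s: |-8| × 5 = 40 m
11–17 s: |8| × 6 = 48 m
Total distance = 106 m

106 m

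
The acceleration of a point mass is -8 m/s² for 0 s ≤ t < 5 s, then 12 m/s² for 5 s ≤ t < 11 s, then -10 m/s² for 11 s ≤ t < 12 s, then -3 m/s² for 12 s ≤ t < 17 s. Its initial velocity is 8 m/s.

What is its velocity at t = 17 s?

15 m/s

Δv equals the area under the a-t graph; then v = v₀ + Δv.
0–5 s: -8 × 5 = -40 m/s
5–11 s: 12 × 6 = 72 m/s
11–12 s: -10 × 1 = -10 m/s
12–17 s: -3 × 5 = -15 m/s
Δv = 7 m/s, so v(17) = 8 + (7) = 15 m/s.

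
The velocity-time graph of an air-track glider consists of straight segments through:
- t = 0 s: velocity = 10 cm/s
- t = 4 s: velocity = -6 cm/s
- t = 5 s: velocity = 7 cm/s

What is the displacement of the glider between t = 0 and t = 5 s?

Displacement is the signed area under the v-t curve.
0–4 s: ½(10 + -6)(4) = 8 cm
4–5 s: ½(-6 + 7)(1) = 0.5 cm
Net displacement = 8.5 cm

8.5 cm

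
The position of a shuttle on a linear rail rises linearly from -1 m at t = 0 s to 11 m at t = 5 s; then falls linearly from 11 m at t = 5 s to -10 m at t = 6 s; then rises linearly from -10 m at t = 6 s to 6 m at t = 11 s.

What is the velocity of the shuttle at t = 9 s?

3.2 m/s

Velocity is the slope of the x-t graph on 6–11 s: (6 − -10)/(11 − 6) = 3.2 m/s.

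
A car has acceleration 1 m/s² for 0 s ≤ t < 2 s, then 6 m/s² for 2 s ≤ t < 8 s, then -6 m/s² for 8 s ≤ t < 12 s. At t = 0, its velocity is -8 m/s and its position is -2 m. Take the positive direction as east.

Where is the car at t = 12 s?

128 m

On each constant-a segment, Δv = aΔt and Δx = v₀Δt + ½aΔt²; chain segment to segment.
0–2 s: v starts -8 m/s; Δx = -8·2 + ½·1·2² = -14 m; v ends -6 m/s.
2–8 s: v starts -6 m/s; Δx = -6·6 + ½·6·6² = 72 m; v ends 30 m/s.
8–12 s: v starts 30 m/s; Δx = 30·4 + ½·-6·4² = 72 m; v ends 6 m/s.
x(12) = -2 + Σ Δx = 128 m.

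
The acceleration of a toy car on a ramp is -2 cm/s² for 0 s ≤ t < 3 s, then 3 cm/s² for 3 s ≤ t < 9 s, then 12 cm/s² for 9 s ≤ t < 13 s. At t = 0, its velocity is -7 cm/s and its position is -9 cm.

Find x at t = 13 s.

On each constant-a segment, Δv = aΔt and Δx = v₀Δt + ½aΔt²; chain segment to segment.
0–3 s: v starts -7 cm/s; Δx = -7·3 + ½·-2·3² = -30 cm; v ends -13 cm/s.
3–9 s: v starts -13 cm/s; Δx = -13·6 + ½·3·6² = -24 cm; v ends 5 cm/s.
9–13 s: v starts 5 cm/s; Δx = 5·4 + ½·12·4² = 116 cm; v ends 53 cm/s.
x(13) = -9 + Σ Δx = 53 cm.

53 cm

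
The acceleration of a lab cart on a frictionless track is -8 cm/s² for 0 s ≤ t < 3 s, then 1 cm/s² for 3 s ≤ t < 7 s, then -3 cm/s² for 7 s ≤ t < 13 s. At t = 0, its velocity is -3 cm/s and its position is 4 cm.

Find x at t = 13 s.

On each constant-a segment, Δv = aΔt and Δx = v₀Δt + ½aΔt²; chain segment to segment.
0–3 s: v starts -3 cm/s; Δx = -3·3 + ½·-8·3² = -45 cm; v ends -27 cm/s.
3–7 s: v starts -27 cm/s; Δx = -27·4 + ½·1·4² = -100 cm; v ends -23 cm/s.
7–13 s: v starts -23 cm/s; Δx = -23·6 + ½·-3·6² = -192 cm; v ends -41 cm/s.
x(13) = 4 + Σ Δx = -333 cm.

-333 cm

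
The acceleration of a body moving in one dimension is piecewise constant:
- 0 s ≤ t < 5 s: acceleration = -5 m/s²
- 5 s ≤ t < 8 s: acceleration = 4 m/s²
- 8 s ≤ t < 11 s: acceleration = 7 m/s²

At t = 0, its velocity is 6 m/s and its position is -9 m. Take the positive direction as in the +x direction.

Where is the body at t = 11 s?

-70 m

On each constant-a segment, Δv = aΔt and Δx = v₀Δt + ½aΔt²; chain segment to segment.
0–5 s: v starts 6 m/s; Δx = 6·5 + ½·-5·5² = -32.5 m; v ends -19 m/s.
5–8 s: v starts -19 m/s; Δx = -19·3 + ½·4·3² = -39 m; v ends -7 m/s.
8–11 s: v starts -7 m/s; Δx = -7·3 + ½·7·3² = 10.5 m; v ends 14 m/s.
x(11) = -9 + Σ Δx = -70 m.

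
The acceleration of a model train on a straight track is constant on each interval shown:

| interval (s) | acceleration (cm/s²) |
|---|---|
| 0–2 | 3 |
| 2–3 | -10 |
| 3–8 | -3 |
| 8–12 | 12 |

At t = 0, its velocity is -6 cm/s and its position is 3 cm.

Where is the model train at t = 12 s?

On each constant-a segment, Δv = aΔt and Δx = v₀Δt + ½aΔt²; chain segment to segment.
0–2 s: v starts -6 cm/s; Δx = -6·2 + ½·3·2² = -6 cm; v ends 0 cm/s.
2–3 s: v starts 0 cm/s; Δx = 0·1 + ½·-10·1² = -5 cm; v ends -10 cm/s.
3–8 s: v starts -10 cm/s; Δx = -10·5 + ½·-3·5² = -87.5 cm; v ends -25 cm/s.
8–12 s: v starts -25 cm/s; Δx = -25·4 + ½·12·4² = -4 cm; v ends 23 cm/s.
x(12) = 3 + Σ Δx = -99.5 cm.

-99.5 cm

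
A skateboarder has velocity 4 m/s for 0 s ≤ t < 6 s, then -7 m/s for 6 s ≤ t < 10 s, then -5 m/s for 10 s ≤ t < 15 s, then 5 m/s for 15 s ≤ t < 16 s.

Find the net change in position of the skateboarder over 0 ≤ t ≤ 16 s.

-24 m

Displacement is the signed area under the v-t curve.
0–6 s: 4 × 6 = 24 m
6–10 s: -7 × 4 = -28 m
10–15 s: -5 × 5 = -25 m
15–16 s: 5 × 1 = 5 m
Net displacement = -24 m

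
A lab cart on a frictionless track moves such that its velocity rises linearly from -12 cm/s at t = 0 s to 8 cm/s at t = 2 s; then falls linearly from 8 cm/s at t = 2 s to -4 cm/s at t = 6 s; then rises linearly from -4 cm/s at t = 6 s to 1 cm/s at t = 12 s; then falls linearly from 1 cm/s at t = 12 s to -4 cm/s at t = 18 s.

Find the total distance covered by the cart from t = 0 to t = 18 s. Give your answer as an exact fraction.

Total distance travelled is ∫|v| dt — sum the magnitudes of each area piece.
0–2 s: v = 0 at t = 1.2 s; triangle areas 7.2 + 3.2 = 10.4 cm
2–6 s: v = 0 at t = 14/3 s; triangle areas 32/3 + 8/3 = 40/3 cm
6–12 s: v = 0 at t = 10.8 s; triangle areas 9.6 + 0.6 = 10.2 cm
12–18 s: v = 0 at t = 13.2 s; triangle areas 0.6 + 9.6 = 10.2 cm
Total distance = 662/15 cm

662/15 cm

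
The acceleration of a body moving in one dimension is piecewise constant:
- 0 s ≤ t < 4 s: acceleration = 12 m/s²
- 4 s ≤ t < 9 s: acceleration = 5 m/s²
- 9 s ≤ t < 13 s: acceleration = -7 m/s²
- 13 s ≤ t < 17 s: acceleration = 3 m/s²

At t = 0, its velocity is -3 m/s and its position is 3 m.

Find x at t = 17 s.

790.5 m

On each constant-a segment, Δv = aΔt and Δx = v₀Δt + ½aΔt²; chain segment to segment.
0–4 s: v starts -3 m/s; Δx = -3·4 + ½·12·4² = 84 m; v ends 45 m/s.
4–9 s: v starts 45 m/s; Δx = 45·5 + ½·5·5² = 287.5 m; v ends 70 m/s.
9–13 s: v starts 70 m/s; Δx = 70·4 + ½·-7·4² = 224 m; v ends 42 m/s.
13–17 s: v starts 42 m/s; Δx = 42·4 + ½·3·4² = 192 m; v ends 54 m/s.
x(17) = 3 + Σ Δx = 790.5 m.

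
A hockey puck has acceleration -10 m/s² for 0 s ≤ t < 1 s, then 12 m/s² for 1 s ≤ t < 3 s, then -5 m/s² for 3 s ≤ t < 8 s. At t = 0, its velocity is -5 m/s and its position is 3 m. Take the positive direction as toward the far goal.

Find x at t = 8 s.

-30.5 m

On each constant-a segment, Δv = aΔt and Δx = v₀Δt + ½aΔt²; chain segment to segment.
0–1 s: v starts -5 m/s; Δx = -5·1 + ½·-10·1² = -10 m; v ends -15 m/s.
1–3 s: v starts -15 m/s; Δx = -15·2 + ½·12·2² = -6 m; v ends 9 m/s.
3–8 s: v starts 9 m/s; Δx = 9·5 + ½·-5·5² = -17.5 m; v ends -16 m/s.
x(8) = 3 + Σ Δx = -30.5 m.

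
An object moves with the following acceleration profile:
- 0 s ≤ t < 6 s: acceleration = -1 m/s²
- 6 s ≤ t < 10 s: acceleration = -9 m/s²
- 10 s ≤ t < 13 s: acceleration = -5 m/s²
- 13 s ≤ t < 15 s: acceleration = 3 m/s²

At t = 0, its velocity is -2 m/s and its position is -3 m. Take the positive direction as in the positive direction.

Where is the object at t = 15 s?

-403.5 m

On each constant-a segment, Δv = aΔt and Δx = v₀Δt + ½aΔt²; chain segment to segment.
0–6 s: v starts -2 m/s; Δx = -2·6 + ½·-1·6² = -30 m; v ends -8 m/s.
6–10 s: v starts -8 m/s; Δx = -8·4 + ½·-9·4² = -104 m; v ends -44 m/s.
10–13 s: v starts -44 m/s; Δx = -44·3 + ½·-5·3² = -154.5 m; v ends -59 m/s.
13–15 s: v starts -59 m/s; Δx = -59·2 + ½·3·2² = -112 m; v ends -53 m/s.
x(15) = -3 + Σ Δx = -403.5 m.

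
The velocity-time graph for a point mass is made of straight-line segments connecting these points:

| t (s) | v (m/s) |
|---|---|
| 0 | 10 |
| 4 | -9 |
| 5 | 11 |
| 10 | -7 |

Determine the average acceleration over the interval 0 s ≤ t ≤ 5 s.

0.2 m/s²

Average acceleration = Δv/Δt = (11 − 10)/(5 − 0) = 0.2 m/s².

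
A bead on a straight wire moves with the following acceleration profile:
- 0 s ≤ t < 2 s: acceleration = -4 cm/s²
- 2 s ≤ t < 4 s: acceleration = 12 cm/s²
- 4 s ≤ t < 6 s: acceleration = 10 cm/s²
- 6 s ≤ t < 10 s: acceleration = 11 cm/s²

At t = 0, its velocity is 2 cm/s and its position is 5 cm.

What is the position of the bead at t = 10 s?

On each constant-a segment, Δv = aΔt and Δx = v₀Δt + ½aΔt²; chain segment to segment.
0–2 s: v starts 2 cm/s; Δx = 2·2 + ½·-4·2² = -4 cm; v ends -6 cm/s.
2–4 s: v starts -6 cm/s; Δx = -6·2 + ½·12·2² = 12 cm; v ends 18 cm/s.
4–6 s: v starts 18 cm/s; Δx = 18·2 + ½·10·2² = 56 cm; v ends 38 cm/s.
6–10 s: v starts 38 cm/s; Δx = 38·4 + ½·11·4² = 240 cm; v ends 82 cm/s.
x(10) = 5 + Σ Δx = 309 cm.

309 cm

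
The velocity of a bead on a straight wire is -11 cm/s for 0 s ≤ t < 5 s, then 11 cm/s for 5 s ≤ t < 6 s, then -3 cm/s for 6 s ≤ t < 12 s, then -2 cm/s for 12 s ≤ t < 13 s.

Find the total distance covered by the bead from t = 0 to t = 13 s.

Distance (not displacement) is the total path length: add the absolute areas under v-t.
0–5 s: |-11| × 5 = 55 cm
5–6 s: |11| × 1 = 11 cm
6–12 s: |-3| × 6 = 18 cm
12–13 s: |-2| × 1 = 2 cm
Total distance = 86 cm

86 cm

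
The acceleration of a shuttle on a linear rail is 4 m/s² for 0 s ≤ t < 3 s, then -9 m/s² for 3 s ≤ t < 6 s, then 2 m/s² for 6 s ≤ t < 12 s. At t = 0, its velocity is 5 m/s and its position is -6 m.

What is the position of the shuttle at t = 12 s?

13.5 m

On each constant-a segment, Δv = aΔt and Δx = v₀Δt + ½aΔt²; chain segment to segment.
0–3 s: v starts 5 m/s; Δx = 5·3 + ½·4·3² = 33 m; v ends 17 m/s.
3–6 s: v starts 17 m/s; Δx = 17·3 + ½·-9·3² = 10.5 m; v ends -10 m/s.
6–12 s: v starts -10 m/s; Δx = -10·6 + ½·2·6² = -24 m; v ends 2 m/s.
x(12) = -6 + Σ Δx = 13.5 m.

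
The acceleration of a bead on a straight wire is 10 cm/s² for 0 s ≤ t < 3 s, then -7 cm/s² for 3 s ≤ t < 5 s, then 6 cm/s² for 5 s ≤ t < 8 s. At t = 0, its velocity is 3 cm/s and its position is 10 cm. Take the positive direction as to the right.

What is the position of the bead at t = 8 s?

On each constant-a segment, Δv = aΔt and Δx = v₀Δt + ½aΔt²; chain segment to segment.
0–3 s: v starts 3 cm/s; Δx = 3·3 + ½·10·3² = 54 cm; v ends 33 cm/s.
3–5 s: v starts 33 cm/s; Δx = 33·2 + ½·-7·2² = 52 cm; v ends 19 cm/s.
5–8 s: v starts 19 cm/s; Δx = 19·3 + ½·6·3² = 84 cm; v ends 37 cm/s.
x(8) = 10 + Σ Δx = 200 cm.

200 cm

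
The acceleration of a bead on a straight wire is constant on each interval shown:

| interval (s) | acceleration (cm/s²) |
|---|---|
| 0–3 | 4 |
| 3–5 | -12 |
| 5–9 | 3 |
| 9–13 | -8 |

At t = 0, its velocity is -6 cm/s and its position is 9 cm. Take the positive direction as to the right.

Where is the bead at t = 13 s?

On each constant-a segment, Δv = aΔt and Δx = v₀Δt + ½aΔt²; chain segment to segment.
0–3 s: v starts -6 cm/s; Δx = -6·3 + ½·4·3² = 0 cm; v ends 6 cm/s.
3–5 s: v starts 6 cm/s; Δx = 6·2 + ½·-12·2² = -12 cm; v ends -18 cm/s.
5–9 s: v starts -18 cm/s; Δx = -18·4 + ½·3·4² = -48 cm; v ends -6 cm/s.
9–13 s: v starts -6 cm/s; Δx = -6·4 + ½·-8·4² = -88 cm; v ends -38 cm/s.
x(13) = 9 + Σ Δx = -139 cm.

-139 cm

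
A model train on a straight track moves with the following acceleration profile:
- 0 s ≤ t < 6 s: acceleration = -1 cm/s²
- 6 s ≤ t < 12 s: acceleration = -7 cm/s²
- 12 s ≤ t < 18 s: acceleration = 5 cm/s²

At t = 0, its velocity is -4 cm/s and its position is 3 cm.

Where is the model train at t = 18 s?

-447 cm

On each constant-a segment, Δv = aΔt and Δx = v₀Δt + ½aΔt²; chain segment to segment.
0–6 s: v starts -4 cm/s; Δx = -4·6 + ½·-1·6² = -42 cm; v ends -10 cm/s.
6–12 s: v starts -10 cm/s; Δx = -10·6 + ½·-7·6² = -186 cm; v ends -52 cm/s.
12–18 s: v starts -52 cm/s; Δx = -52·6 + ½·5·6² = -222 cm; v ends -22 cm/s.
x(18) = 3 + Σ Δx = -447 cm.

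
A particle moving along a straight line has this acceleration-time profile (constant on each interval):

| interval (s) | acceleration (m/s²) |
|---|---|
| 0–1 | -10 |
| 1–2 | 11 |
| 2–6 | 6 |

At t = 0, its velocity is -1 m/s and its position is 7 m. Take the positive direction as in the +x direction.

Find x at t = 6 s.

43.5 m

On each constant-a segment, Δv = aΔt and Δx = v₀Δt + ½aΔt²; chain segment to segment.
0–1 s: v starts -1 m/s; Δx = -1·1 + ½·-10·1² = -6 m; v ends -11 m/s.
1–2 s: v starts -11 m/s; Δx = -11·1 + ½·11·1² = -5.5 m; v ends 0 m/s.
2–6 s: v starts 0 m/s; Δx = 0·4 + ½·6·4² = 48 m; v ends 24 m/s.
x(6) = 7 + Σ Δx = 43.5 m.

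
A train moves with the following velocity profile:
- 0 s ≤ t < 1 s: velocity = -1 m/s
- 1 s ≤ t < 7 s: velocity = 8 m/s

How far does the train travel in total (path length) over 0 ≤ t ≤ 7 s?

Total distance travelled is ∫|v| dt — sum the magnitudes of each area piece.
0–1 s: |-1| × 1 = 1 m
1–7 s: |8| × 6 = 48 m
Total distance = 49 m

49 m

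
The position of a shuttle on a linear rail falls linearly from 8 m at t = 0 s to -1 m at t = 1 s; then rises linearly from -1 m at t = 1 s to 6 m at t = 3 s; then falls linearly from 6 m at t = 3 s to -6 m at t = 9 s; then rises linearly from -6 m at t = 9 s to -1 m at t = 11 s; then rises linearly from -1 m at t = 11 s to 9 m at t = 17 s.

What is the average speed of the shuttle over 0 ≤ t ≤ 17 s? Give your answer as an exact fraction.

43/17 m/s

Average speed = (total path length)/(elapsed time); on a piecewise-linear x-t graph the path length is Σ|Δx|.
0–1 s: |Δx| = |-1 − 8| = 9 m
1–3 s: |Δx| = |6 − -1| = 7 m
3–9 s: |Δx| = |-6 − 6| = 12 m
9–11 s: |Δx| = |-1 − -6| = 5 m
11–17 s: |Δx| = |9 − -1| = 10 m
Total path = 43 m; average speed = 43/17 = 43/17 m/s.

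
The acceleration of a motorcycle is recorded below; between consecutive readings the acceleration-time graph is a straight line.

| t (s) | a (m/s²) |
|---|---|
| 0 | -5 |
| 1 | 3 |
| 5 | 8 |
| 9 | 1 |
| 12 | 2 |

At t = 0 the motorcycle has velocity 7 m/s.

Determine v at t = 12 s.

50.5 m/s

Δv equals the area under the a-t graph; then v = v₀ + Δv.
0–1 s: ½(-5 + 3)(1) = -1 m/s
1–5 s: ½(3 + 8)(4) = 22 m/s
5–9 s: ½(8 + 1)(4) = 18 m/s
9–12 s: ½(1 + 2)(3) = 4.5 m/s
Δv = 43.5 m/s, so v(12) = 7 + (43.5) = 50.5 m/s.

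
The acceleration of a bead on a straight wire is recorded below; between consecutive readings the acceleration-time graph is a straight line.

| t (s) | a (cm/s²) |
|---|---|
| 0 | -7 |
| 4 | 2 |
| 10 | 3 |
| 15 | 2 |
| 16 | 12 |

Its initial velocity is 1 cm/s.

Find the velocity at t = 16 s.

25.5 cm/s

Δv equals the area under the a-t graph; then v = v₀ + Δv.
0–4 s: ½(-7 + 2)(4) = -10 cm/s
4–10 s: ½(2 + 3)(6) = 15 cm/s
10–15 s: ½(3 + 2)(5) = 12.5 cm/s
15–16 s: ½(2 + 12)(1) = 7 cm/s
Δv = 24.5 cm/s, so v(16) = 1 + (24.5) = 25.5 cm/s.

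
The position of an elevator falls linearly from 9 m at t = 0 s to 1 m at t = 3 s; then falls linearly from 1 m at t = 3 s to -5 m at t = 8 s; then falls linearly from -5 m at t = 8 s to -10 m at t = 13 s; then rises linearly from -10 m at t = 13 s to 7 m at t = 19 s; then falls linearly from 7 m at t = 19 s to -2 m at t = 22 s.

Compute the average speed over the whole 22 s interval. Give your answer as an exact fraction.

45/22 m/s

Average speed = (total path length)/(elapsed time); on a piecewise-linear x-t graph the path length is Σ|Δx|.
0–3 s: |Δx| = |1 − 9| = 8 m
3–8 s: |Δx| = |-5 − 1| = 6 m
8–13 s: |Δx| = |-10 − -5| = 5 m
13–19 s: |Δx| = |7 − -10| = 17 m
19–22 s: |Δx| = |-2 − 7| = 9 m
Total path = 45 m; average speed = 45/22 = 45/22 m/s.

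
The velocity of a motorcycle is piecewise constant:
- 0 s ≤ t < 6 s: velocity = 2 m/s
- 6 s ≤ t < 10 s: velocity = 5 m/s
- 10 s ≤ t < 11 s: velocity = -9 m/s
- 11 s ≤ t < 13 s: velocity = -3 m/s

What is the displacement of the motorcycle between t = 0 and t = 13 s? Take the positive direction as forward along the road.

17 m

Net displacement equals the area under the velocity-time graph (areas below the axis count negative).
0–6 s: 2 × 6 = 12 m
6–10 s: 5 × 4 = 20 m
10–11 s: -9 × 1 = -9 m
11–13 s: -3 × 2 = -6 m
Net displacement = 17 m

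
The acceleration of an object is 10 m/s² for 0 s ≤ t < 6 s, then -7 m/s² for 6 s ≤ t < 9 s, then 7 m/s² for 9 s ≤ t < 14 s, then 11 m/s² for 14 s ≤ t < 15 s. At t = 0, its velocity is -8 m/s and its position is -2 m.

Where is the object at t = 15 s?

568.5 m

On each constant-a segment, Δv = aΔt and Δx = v₀Δt + ½aΔt²; chain segment to segment.
0–6 s: v starts -8 m/s; Δx = -8·6 + ½·10·6² = 132 m; v ends 52 m/s.
6–9 s: v starts 52 m/s; Δx = 52·3 + ½·-7·3² = 124.5 m; v ends 31 m/s.
9–14 s: v starts 31 m/s; Δx = 31·5 + ½·7·5² = 242.5 m; v ends 66 m/s.
14–15 s: v starts 66 m/s; Δx = 66·1 + ½·11·1² = 71.5 m; v ends 77 m/s.
x(15) = -2 + Σ Δx = 568.5 m.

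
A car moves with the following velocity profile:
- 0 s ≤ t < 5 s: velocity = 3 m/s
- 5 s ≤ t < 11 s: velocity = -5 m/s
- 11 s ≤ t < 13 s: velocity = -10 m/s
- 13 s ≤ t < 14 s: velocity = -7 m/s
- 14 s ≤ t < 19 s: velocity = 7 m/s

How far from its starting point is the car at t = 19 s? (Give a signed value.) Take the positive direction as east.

-7 m

Net displacement equals the area under the velocity-time graph (areas below the axis count negative).
0–5 s: 3 × 5 = 15 m
5–11 s: -5 × 6 = -30 m
11–13 s: -10 × 2 = -20 m
13–14 s: -7 × 1 = -7 m
14–19 s: 7 × 5 = 35 m
Net displacement = -7 m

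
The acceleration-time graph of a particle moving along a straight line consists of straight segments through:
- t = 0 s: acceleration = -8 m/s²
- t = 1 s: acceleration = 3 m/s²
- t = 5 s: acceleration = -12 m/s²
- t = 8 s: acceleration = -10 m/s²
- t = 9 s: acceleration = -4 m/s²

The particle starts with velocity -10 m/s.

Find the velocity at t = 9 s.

Δv equals the area under the a-t graph; then v = v₀ + Δv.
0–1 s: ½(-8 + 3)(1) = -2.5 m/s
1–5 s: ½(3 + -12)(4) = -18 m/s
5–8 s: ½(-12 + -10)(3) = -33 m/s
8–9 s: ½(-10 + -4)(1) = -7 m/s
Δv = -60.5 m/s, so v(9) = -10 + (-60.5) = -70.5 m/s.

-70.5 m/s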